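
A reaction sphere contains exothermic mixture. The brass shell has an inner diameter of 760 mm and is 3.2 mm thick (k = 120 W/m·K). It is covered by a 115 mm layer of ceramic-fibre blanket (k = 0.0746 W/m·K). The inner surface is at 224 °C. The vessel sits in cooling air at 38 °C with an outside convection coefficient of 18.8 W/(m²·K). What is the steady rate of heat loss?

Q ≈ 282 W

Radial (spherical) resistances in series:
R_brass shell = (1/0.38 − 1/0.3832)/(4π×120) = 1.457×10^-5 K/W
R_ceramic-fibre blanket = (1/0.3832 − 1/0.4982)/(4π×0.0746) = 0.6426 K/W
R_outer film = 1/(h·4πr_o²) = 1/(18.8×4π×0.4982²) = 0.01705 K/W
R_total = 0.6596 K/W
Q = ΔT/R_total = 186/0.6596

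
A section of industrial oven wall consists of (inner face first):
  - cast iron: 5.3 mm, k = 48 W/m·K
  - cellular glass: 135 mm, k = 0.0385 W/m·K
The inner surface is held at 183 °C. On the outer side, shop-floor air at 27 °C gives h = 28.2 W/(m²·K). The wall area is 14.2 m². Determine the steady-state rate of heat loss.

Series thermal resistances:
R_cast iron = L/(kA) = 0.0053/(48×14.2) = 7.776×10^-6 K/W
R_cellular glass = L/(kA) = 0.135/(0.0385×14.2) = 0.2469 K/W
R_outer film = 1/(h_o·A) = 1/(28.2×14.2) = 0.002497 K/W
R_total = 0.2494 K/W
Q = ΔT / R_total = 156 / 0.2494

Q ≈ 625 W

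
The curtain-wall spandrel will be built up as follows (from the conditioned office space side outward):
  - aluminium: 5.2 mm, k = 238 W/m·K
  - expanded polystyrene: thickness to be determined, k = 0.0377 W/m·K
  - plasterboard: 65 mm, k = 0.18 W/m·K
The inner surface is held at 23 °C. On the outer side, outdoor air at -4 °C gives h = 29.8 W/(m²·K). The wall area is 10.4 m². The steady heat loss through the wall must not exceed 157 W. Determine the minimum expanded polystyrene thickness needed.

L ≈ 52.5 mm

Treating each layer as a thermal resistance in series:
R_aluminium = L/(kA) = 0.0052/(238×10.4) = 2.101×10^-6 K/W
R_plasterboard = L/(kA) = 0.065/(0.18×10.4) = 0.03472 K/W
R_outer film = 1/(h_o·A) = 1/(29.8×10.4) = 0.003227 K/W
Sum of the known resistances R_other = 0.03795 K/W
Required total resistance R_tot = ΔT/Q_allow = 27/157 = 0.172 K/W
R_expanded polystyrene = R_tot − R_other = 0.134 K/W
L = R·k·A = 0.134×0.0377×10.4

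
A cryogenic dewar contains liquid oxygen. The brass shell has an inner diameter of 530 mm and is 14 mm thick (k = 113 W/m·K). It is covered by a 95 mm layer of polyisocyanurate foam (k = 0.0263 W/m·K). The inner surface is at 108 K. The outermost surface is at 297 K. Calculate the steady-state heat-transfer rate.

For a spherical shell R = (1/r₁ − 1/r₂)/(4πk); film R = 1/(h·4πr²). In series:
R_brass shell = (1/0.265 − 1/0.279)/(4π×113) = 1.333×10^-4 K/W
R_polyisocyanurate foam = (1/0.279 − 1/0.374)/(4π×0.0263) = 2.755 K/W
R_total = 2.755 K/W
Q = ΔT/R_total = 189/2.755

Q ≈ 68.6 W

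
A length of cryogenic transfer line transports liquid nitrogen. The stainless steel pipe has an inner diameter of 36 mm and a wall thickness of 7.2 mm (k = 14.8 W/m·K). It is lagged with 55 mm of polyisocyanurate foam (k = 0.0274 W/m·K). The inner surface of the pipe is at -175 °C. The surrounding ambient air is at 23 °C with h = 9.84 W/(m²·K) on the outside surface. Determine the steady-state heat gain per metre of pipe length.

Treating each annulus and film as a series resistance:
R_stainless steel pipe wall = ln(25.2/18)/(2π×14.8×1) = 0.003618 K/W
R_polyisocyanurate foam = ln(80.2/25.2)/(2π×0.0274×1) = 6.724 K/W
R_outer film = 1/(h_o·2πr_oL) = 1/(9.84×2π×0.0802×1) = 0.2017 K/W
R_total = 6.93 K/W
Q = ΔT/R_total = 198/6.93

q′ ≈ 28.6 W/m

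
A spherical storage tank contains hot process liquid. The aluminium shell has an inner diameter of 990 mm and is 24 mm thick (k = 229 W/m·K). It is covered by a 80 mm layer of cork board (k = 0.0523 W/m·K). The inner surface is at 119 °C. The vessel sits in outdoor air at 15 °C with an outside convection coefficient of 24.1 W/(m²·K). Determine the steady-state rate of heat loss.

Q ≈ 259 W

Spherical conduction: R = (1/r_in − 1/r_out)/(4πk) per layer; series-sum.
R_aluminium shell = (1/0.495 − 1/0.519)/(4π×229) = 3.246×10^-5 K/W
R_cork board = (1/0.519 − 1/0.599)/(4π×0.0523) = 0.3915 K/W
R_outer film = 1/(h·4πr_o²) = 1/(24.1×4π×0.599²) = 0.009203 K/W
R_total = 0.4008 K/W
Q = ΔT/R_total = 104/0.4008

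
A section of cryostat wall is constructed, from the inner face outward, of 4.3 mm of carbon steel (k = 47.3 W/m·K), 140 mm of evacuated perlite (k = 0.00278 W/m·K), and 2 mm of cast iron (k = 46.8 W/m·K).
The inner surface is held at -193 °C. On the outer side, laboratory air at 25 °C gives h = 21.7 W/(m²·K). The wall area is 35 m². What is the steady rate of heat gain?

Q ≈ 151 W

Using the resistance-network approach (series):
R_carbon steel = L/(kA) = 0.0043/(47.3×35) = 2.597×10^-6 K/W
R_evacuated perlite = L/(kA) = 0.14/(0.00278×35) = 1.439 K/W
R_cast iron = L/(kA) = 0.002/(46.8×35) = 1.221×10^-6 K/W
R_outer film = 1/(h_o·A) = 1/(21.7×35) = 0.001317 K/W
R_total = 1.44 K/W
Q = ΔT / R_total = 218 / 1.44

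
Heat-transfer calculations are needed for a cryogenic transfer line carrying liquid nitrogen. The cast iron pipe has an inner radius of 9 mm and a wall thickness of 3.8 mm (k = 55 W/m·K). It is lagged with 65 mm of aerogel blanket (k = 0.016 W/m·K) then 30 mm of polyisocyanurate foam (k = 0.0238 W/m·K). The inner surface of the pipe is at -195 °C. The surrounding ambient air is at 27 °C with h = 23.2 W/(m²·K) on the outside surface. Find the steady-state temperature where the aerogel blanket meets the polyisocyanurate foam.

Per-layer cylindrical resistances, series-summed:
R_cast iron pipe wall = ln(12.8/9)/(2π×55×1) = 0.001019 K/W
R_aerogel blanket = ln(77.8/12.8)/(2π×0.016×1) = 17.95 K/W
R_polyisocyanurate foam = ln(107.8/77.8)/(2π×0.0238×1) = 2.181 K/W
R_outer film = 1/(h_o·2πr_oL) = 1/(23.2×2π×0.1078×1) = 0.06364 K/W
R_total = 20.2 K/W
Q = ΔT/R_total = 222/20.2
Q = 11 W/m
T_interface = T_inner + Q·ΣR(inner→interface) = -195 + 11×17.95

T ≈ 2.33 °C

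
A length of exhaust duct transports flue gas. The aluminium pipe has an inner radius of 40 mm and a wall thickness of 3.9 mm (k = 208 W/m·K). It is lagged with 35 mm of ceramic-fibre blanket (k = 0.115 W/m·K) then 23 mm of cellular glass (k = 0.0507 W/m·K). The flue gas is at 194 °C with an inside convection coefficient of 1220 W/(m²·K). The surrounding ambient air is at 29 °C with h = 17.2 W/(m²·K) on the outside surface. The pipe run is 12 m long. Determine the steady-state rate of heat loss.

For a radial system each layer contributes R = ln(r_out/r_in)/(2πkL); films add R = 1/(hA).
R_inner film = 1/(h_i·2πr₁L) = 1/(1220×2π×0.04×12) = 2.718×10^-4 K/W
R_aluminium pipe wall = ln(43.9/40)/(2π×208×12) = 5.932×10^-6 K/W
R_ceramic-fibre blanket = ln(78.9/43.9)/(2π×0.115×12) = 0.06761 K/W
R_cellular glass = ln(101.9/78.9)/(2π×0.0507×12) = 0.06692 K/W
R_outer film = 1/(h_o·2πr_oL) = 1/(17.2×2π×0.1019×12) = 0.007567 K/W
R_total = 0.1424 K/W
Q = ΔT/R_total = 165/0.1424

Q ≈ 1160 W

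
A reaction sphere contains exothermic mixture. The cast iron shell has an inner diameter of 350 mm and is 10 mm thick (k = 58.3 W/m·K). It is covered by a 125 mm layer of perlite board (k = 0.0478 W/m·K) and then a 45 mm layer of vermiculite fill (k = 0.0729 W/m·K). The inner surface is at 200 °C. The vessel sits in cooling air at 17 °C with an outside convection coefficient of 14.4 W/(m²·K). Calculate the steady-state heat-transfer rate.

Q ≈ 44.4 W

Radial (spherical) resistances in series:
R_cast iron shell = (1/0.175 − 1/0.185)/(4π×58.3) = 4.216×10^-4 K/W
R_perlite board = (1/0.185 − 1/0.31)/(4π×0.0478) = 3.629 K/W
R_vermiculite fill = (1/0.31 − 1/0.355)/(4π×0.0729) = 0.4464 K/W
R_outer film = 1/(h·4πr_o²) = 1/(14.4×4π×0.355²) = 0.04385 K/W
R_total = 4.119 K/W
Q = ΔT/R_total = 183/4.119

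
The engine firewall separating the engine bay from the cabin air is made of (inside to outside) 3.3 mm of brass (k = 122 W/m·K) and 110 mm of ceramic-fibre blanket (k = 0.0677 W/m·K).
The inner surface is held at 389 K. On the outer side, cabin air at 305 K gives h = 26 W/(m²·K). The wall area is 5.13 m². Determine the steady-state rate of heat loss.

Treating each layer as a thermal resistance in series:
R_brass = L/(kA) = 0.0033/(122×5.13) = 5.273×10^-6 K/W
R_ceramic-fibre blanket = L/(kA) = 0.11/(0.0677×5.13) = 0.3167 K/W
R_outer film = 1/(h_o·A) = 1/(26×5.13) = 0.007497 K/W
R_total = 0.3242 K/W
Q = ΔT / R_total = 84 / 0.3242

Q ≈ 259 W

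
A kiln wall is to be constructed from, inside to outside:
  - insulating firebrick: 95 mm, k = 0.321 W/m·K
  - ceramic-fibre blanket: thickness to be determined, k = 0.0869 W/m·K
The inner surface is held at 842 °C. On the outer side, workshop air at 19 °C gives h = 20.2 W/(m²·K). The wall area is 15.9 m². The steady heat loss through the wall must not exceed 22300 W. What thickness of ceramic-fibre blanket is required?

Thermal resistances in series:
R_insulating firebrick = L/(kA) = 0.095/(0.321×15.9) = 0.01861 K/W
R_outer film = 1/(h_o·A) = 1/(20.2×15.9) = 0.003114 K/W
Sum of the known resistances R_other = 0.02173 K/W
Required total resistance R_tot = ΔT/Q_allow = 823/22300 = 0.03691 K/W
R_ceramic-fibre blanket = R_tot − R_other = 0.01518 K/W
L = R·k·A = 0.01518×0.0869×15.9

L ≈ 21 mm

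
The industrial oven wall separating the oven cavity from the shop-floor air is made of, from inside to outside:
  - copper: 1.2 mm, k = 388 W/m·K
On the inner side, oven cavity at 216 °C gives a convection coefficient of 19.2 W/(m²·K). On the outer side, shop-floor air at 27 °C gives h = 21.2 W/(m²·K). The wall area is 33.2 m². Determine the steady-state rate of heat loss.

Thermal resistances in series:
R_inner film = 1/(h_i·A) = 1/(19.2×33.2) = 0.001569 K/W
R_copper = L/(kA) = 0.0012/(388×33.2) = 9.316×10^-8 K/W
R_outer film = 1/(h_o·A) = 1/(21.2×33.2) = 0.001421 K/W
R_total = 0.00299 K/W
Q = ΔT / R_total = 189 / 0.00299

Q ≈ 63200 W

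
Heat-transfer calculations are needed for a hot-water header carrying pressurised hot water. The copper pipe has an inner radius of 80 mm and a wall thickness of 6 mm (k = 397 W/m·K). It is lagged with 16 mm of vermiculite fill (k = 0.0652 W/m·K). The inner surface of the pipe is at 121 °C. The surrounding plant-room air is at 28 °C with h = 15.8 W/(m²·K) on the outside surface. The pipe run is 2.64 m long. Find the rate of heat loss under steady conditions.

Per-layer cylindrical resistances, series-summed:
R_copper pipe wall = ln(86/80)/(2π×397×2.64) = 1.098×10^-5 K/W
R_vermiculite fill = ln(102/86)/(2π×0.0652×2.64) = 0.1578 K/W
R_outer film = 1/(h_o·2πr_oL) = 1/(15.8×2π×0.102×2.64) = 0.03741 K/W
R_total = 0.1952 K/W
Q = ΔT/R_total = 93/0.1952

Q ≈ 476 W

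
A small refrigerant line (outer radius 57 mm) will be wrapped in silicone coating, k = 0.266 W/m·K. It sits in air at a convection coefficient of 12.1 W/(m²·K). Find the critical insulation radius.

For a cylinder r_cr = k/h = 0.266/12.1
r_cr = 22 mm; since the bare radius (57 mm) is above r_cr, any added insulation will reduce heat loss.

r_cr ≈ 22 mm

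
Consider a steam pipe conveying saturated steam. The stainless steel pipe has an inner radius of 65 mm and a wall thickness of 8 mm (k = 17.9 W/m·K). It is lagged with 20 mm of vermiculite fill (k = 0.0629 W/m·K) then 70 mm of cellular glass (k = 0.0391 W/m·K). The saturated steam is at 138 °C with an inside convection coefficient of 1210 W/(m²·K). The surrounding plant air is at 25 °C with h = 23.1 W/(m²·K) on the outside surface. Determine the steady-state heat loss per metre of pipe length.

Cylindrical conduction, so R = ln(r₂/r₁)/(2πkL) per layer, in series:
R_inner film = 1/(h_i·2πr₁L) = 1/(1210×2π×0.065×1) = 0.002024 K/W
R_stainless steel pipe wall = ln(73/65)/(2π×17.9×1) = 0.001032 K/W
R_vermiculite fill = ln(93/73)/(2π×0.0629×1) = 0.6127 K/W
R_cellular glass = ln(163/93)/(2π×0.0391×1) = 2.284 K/W
R_outer film = 1/(h_o·2πr_oL) = 1/(23.1×2π×0.163×1) = 0.04227 K/W
R_total = 2.942 K/W
Q = ΔT/R_total = 113/2.942

q′ ≈ 38.4 W/m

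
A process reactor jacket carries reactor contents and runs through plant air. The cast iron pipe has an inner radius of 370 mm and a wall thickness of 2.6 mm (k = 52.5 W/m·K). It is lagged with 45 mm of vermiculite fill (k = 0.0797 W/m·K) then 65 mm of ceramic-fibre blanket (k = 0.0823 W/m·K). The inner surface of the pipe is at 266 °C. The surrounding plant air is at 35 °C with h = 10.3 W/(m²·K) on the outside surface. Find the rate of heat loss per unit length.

For a radial system each layer contributes R = ln(r_out/r_in)/(2πkL); films add R = 1/(hA).
R_cast iron pipe wall = ln(372.6/370)/(2π×52.5×1) = 2.123×10^-5 K/W
R_vermiculite fill = ln(417.6/372.6)/(2π×0.0797×1) = 0.2277 K/W
R_ceramic-fibre blanket = ln(482.6/417.6)/(2π×0.0823×1) = 0.2798 K/W
R_outer film = 1/(h_o·2πr_oL) = 1/(10.3×2π×0.4826×1) = 0.03202 K/W
R_total = 0.5395 K/W
Q = ΔT/R_total = 231/0.5395

q′ ≈ 428 W/m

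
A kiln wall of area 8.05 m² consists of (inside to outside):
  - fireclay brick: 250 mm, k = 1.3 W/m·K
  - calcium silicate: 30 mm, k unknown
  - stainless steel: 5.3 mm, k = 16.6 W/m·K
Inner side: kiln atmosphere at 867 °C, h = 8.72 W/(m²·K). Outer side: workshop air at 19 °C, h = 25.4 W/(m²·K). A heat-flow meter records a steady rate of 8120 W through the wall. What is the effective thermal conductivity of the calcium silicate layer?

Thermal resistances in series:
R_inner film = 1/(h_i·A) = 1/(8.72×8.05) = 0.01425 K/W
R_fireclay brick = L/(kA) = 0.25/(1.3×8.05) = 0.02389 K/W
R_stainless steel = L/(kA) = 0.0053/(16.6×8.05) = 3.966×10^-5 K/W
R_outer film = 1/(h_o·A) = 1/(25.4×8.05) = 0.004891 K/W
Sum of known resistances R_other = 0.04307 K/W
Total R = ΔT/Q = 848/8120 = 0.1044 K/W
R_calcium silicate = R_total − R_other = 0.06137 K/W
k = L/(R·A) = 0.03/(0.06137×8.05)

k ≈ 0.0607 W/(m·K)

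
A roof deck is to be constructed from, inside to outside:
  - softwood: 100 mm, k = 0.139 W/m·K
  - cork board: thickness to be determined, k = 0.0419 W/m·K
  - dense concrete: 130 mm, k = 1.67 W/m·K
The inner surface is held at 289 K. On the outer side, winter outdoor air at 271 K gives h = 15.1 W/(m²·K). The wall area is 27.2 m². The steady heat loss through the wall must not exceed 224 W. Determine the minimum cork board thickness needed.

Treating each layer as a thermal resistance in series:
R_softwood = L/(kA) = 0.1/(0.139×27.2) = 0.02645 K/W
R_dense concrete = L/(kA) = 0.13/(1.67×27.2) = 0.002862 K/W
R_outer film = 1/(h_o·A) = 1/(15.1×27.2) = 0.002435 K/W
Sum of the known resistances R_other = 0.03175 K/W
Required total resistance R_tot = ΔT/Q_allow = 18/224 = 0.08036 K/W
R_cork board = R_tot − R_other = 0.04861 K/W
L = R·k·A = 0.04861×0.0419×27.2

L ≈ 55.4 mm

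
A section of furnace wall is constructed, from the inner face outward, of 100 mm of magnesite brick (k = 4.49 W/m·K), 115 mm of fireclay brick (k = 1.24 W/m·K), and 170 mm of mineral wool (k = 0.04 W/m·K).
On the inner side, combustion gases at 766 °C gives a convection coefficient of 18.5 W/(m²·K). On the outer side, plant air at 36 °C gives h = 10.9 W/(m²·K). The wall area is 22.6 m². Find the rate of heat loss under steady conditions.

Q ≈ 3660 W

Using the resistance-network approach (series):
R_inner film = 1/(h_i·A) = 1/(18.5×22.6) = 0.002392 K/W
R_magnesite brick = L/(kA) = 0.1/(4.49×22.6) = 9.855×10^-4 K/W
R_fireclay brick = L/(kA) = 0.115/(1.24×22.6) = 0.004104 K/W
R_mineral wool = L/(kA) = 0.17/(0.04×22.6) = 0.1881 K/W
R_outer film = 1/(h_o·A) = 1/(10.9×22.6) = 0.004059 K/W
R_total = 0.1996 K/W
Q = ΔT / R_total = 730 / 0.1996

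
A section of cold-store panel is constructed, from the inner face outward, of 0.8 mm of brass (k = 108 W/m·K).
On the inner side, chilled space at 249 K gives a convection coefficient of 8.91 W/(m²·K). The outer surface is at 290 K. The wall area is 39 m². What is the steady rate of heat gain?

Q ≈ 14200 W

Using the resistance-network approach (series):
R_inner film = 1/(h_i·A) = 1/(8.91×39) = 0.002878 K/W
R_brass = L/(kA) = 0.0008/(108×39) = 1.899×10^-7 K/W
R_total = 0.002878 K/W
Q = ΔT / R_total = 41 / 0.002878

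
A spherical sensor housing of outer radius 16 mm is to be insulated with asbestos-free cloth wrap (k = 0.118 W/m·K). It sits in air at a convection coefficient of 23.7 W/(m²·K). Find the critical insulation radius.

For a sphere r_cr = 2k/h = 2×0.118/23.7
r_cr = 9.96 mm; since the bare radius (16 mm) is above r_cr, any added insulation will reduce heat loss.

r_cr ≈ 9.96 mm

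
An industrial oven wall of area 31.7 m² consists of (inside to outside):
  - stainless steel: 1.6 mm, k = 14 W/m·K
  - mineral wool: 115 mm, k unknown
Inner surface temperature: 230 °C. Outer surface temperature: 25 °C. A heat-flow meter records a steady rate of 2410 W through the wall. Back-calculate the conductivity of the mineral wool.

k ≈ 0.0427 W/(m·K)

Series thermal resistances:
R_stainless steel = L/(kA) = 0.0016/(14×31.7) = 3.605×10^-6 K/W
Sum of known resistances R_other = 3.605×10^-6 K/W
Total R = ΔT/Q = 205/2410 = 0.08506 K/W
R_mineral wool = R_total − R_other = 0.08506 K/W
k = L/(R·A) = 0.115/(0.08506×31.7)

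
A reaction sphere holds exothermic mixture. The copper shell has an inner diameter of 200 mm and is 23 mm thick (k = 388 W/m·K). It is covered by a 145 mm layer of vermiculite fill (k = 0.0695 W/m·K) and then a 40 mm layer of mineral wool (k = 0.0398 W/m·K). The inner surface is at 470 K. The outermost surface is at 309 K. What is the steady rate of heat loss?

Q ≈ 26.8 W

Spherical conduction: R = (1/r_in − 1/r_out)/(4πk) per layer; series-sum.
R_copper shell = (1/0.1 − 1/0.123)/(4π×388) = 3.835×10^-4 K/W
R_vermiculite fill = (1/0.123 − 1/0.268)/(4π×0.0695) = 5.037 K/W
R_mineral wool = (1/0.268 − 1/0.308)/(4π×0.0398) = 0.9689 K/W
R_total = 6.006 K/W
Q = ΔT/R_total = 161/6.006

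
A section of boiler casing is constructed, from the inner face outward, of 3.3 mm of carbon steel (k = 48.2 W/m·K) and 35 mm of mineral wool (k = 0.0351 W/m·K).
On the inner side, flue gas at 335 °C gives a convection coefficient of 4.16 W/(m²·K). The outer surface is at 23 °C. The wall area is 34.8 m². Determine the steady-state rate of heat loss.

Q ≈ 8770 W

Treating each layer as a thermal resistance in series:
R_inner film = 1/(h_i·A) = 1/(4.16×34.8) = 0.006908 K/W
R_carbon steel = L/(kA) = 0.0033/(48.2×34.8) = 1.967×10^-6 K/W
R_mineral wool = L/(kA) = 0.035/(0.0351×34.8) = 0.02865 K/W
R_total = 0.03556 K/W
Q = ΔT / R_total = 312 / 0.03556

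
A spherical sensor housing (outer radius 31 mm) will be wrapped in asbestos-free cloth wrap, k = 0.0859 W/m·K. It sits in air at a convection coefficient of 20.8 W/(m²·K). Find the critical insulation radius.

For a sphere r_cr = 2k/h = 2×0.0859/20.8
r_cr = 8.26 mm; since the bare radius (31 mm) is above r_cr, any added insulation will reduce heat loss.

r_cr ≈ 8.26 mm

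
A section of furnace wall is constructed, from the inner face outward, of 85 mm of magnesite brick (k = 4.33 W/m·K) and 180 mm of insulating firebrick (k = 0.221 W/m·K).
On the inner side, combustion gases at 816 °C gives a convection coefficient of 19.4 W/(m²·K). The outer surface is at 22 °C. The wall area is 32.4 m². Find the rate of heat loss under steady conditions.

Treating each layer as a thermal resistance in series:
R_inner film = 1/(h_i·A) = 1/(19.4×32.4) = 0.001591 K/W
R_magnesite brick = L/(kA) = 0.085/(4.33×32.4) = 6.059×10^-4 K/W
R_insulating firebrick = L/(kA) = 0.18/(0.221×32.4) = 0.02514 K/W
R_total = 0.02734 K/W
Q = ΔT / R_total = 794 / 0.02734

Q ≈ 29000 W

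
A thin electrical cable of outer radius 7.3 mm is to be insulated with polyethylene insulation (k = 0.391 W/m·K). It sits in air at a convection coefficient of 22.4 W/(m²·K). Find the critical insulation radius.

r_cr ≈ 17.5 mm

For a cylinder r_cr = k/h = 0.391/22.4
r_cr = 17.5 mm; since the bare radius (7.3 mm) is below r_cr, adding a thin layer of insulation will *increase* heat loss.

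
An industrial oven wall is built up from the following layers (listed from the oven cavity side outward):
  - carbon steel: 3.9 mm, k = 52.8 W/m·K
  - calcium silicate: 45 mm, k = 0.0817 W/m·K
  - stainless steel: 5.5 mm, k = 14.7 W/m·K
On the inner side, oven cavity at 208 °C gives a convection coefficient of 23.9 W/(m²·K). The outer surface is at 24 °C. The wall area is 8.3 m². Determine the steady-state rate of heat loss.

Treating each layer as a thermal resistance in series:
R_inner film = 1/(h_i·A) = 1/(23.9×8.3) = 0.005041 K/W
R_carbon steel = L/(kA) = 0.0039/(52.8×8.3) = 8.899×10^-6 K/W
R_calcium silicate = L/(kA) = 0.045/(0.0817×8.3) = 0.06636 K/W
R_stainless steel = L/(kA) = 0.0055/(14.7×8.3) = 4.508×10^-5 K/W
R_total = 0.07146 K/W
Q = ΔT / R_total = 184 / 0.07146

Q ≈ 2580 W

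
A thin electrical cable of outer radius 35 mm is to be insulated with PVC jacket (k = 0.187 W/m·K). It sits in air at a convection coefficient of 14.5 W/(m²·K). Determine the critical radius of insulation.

For a cylinder r_cr = k/h = 0.187/14.5
r_cr = 12.9 mm; since the bare radius (35 mm) is above r_cr, any added insulation will reduce heat loss.

r_cr ≈ 12.9 mm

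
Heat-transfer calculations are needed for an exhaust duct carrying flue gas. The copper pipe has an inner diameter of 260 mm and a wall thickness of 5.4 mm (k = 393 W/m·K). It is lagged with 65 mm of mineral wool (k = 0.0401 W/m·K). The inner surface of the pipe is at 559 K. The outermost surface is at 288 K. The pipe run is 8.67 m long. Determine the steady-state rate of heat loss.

For a radial system each layer contributes R = ln(r_out/r_in)/(2πkL); films add R = 1/(hA).
R_copper pipe wall = ln(135.4/130)/(2π×393×8.67) = 1.901×10^-6 K/W
R_mineral wool = ln(200.4/135.4)/(2π×0.0401×8.67) = 0.1795 K/W
R_total = 0.1795 K/W
Q = ΔT/R_total = 271/0.1795

Q ≈ 1510 W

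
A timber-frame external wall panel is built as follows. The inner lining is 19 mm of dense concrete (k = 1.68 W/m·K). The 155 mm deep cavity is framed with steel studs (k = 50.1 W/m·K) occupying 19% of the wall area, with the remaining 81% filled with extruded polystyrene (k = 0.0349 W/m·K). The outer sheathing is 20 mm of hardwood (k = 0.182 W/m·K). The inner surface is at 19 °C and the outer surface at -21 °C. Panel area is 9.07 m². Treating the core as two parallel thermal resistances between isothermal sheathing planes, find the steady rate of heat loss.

Q ≈ 2640 W

Sheathing layers in series; stud and cavity paths in parallel between them.
R_inner = 0.019/(1.68×9.07) = 0.001247 K/W
R_stud  = 0.155/(50.1×0.19×9.07) = 0.001795 K/W
R_cav   = 0.155/(0.0349×0.81×9.07) = 0.6045 K/W
1/R_core = 1/R_stud + 1/R_cav → R_core = 0.00179 K/W
R_outer = 0.02/(0.182×9.07) = 0.01212 K/W
R_total = 0.01515 K/W
Q = ΔT/R_total = 40/0.01515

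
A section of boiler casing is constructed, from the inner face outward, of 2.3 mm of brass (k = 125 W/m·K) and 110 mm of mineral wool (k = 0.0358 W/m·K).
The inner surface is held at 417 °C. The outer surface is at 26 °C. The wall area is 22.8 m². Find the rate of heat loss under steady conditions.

Q ≈ 2900 W

Treating each layer as a thermal resistance in series:
R_brass = L/(kA) = 0.0023/(125×22.8) = 8.07×10^-7 K/W
R_mineral wool = L/(kA) = 0.11/(0.0358×22.8) = 0.1348 K/W
R_total = 0.1348 K/W
Q = ΔT / R_total = 391 / 0.1348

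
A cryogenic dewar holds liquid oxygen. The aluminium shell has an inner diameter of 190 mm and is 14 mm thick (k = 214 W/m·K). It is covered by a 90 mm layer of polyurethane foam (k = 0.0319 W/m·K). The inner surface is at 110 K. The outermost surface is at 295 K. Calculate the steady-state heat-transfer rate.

Q ≈ 17.9 W

Spherical conduction: R = (1/r_in − 1/r_out)/(4πk) per layer; series-sum.
R_aluminium shell = (1/0.095 − 1/0.109)/(4π×214) = 5.028×10^-4 K/W
R_polyurethane foam = (1/0.109 − 1/0.199)/(4π×0.0319) = 10.35 K/W
R_total = 10.35 K/W
Q = ΔT/R_total = 185/10.35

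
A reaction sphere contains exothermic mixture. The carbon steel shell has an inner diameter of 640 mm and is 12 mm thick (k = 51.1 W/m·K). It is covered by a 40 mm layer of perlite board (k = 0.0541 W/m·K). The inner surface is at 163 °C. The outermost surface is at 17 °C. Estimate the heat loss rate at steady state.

For a spherical shell R = (1/r₁ − 1/r₂)/(4πk); film R = 1/(h·4πr²). In series:
R_carbon steel shell = (1/0.32 − 1/0.332)/(4π×51.1) = 1.759×10^-4 K/W
R_perlite board = (1/0.332 − 1/0.372)/(4π×0.0541) = 0.4764 K/W
R_total = 0.4766 K/W
Q = ΔT/R_total = 146/0.4766

Q ≈ 306 W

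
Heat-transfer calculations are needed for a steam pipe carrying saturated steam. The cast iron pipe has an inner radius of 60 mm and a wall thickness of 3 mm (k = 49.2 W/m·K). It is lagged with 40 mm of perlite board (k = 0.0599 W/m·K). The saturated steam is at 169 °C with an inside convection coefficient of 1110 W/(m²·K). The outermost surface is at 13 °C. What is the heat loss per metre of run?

Treating each annulus and film as a series resistance:
R_inner film = 1/(h_i·2πr₁L) = 1/(1110×2π×0.06×1) = 0.00239 K/W
R_cast iron pipe wall = ln(63/60)/(2π×49.2×1) = 1.578×10^-4 K/W
R_perlite board = ln(103/63)/(2π×0.0599×1) = 1.306 K/W
R_total = 1.309 K/W
Q = ΔT/R_total = 156/1.309

q′ ≈ 119 W/m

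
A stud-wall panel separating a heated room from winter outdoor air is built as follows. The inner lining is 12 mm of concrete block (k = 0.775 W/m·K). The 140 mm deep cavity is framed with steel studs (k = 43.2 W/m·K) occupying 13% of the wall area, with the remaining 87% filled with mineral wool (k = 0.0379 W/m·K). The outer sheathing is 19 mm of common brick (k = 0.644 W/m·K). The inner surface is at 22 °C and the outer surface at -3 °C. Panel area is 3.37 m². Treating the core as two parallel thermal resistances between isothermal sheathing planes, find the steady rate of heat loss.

Q ≈ 1210 W

Sheathing layers in series; stud and cavity paths in parallel between them.
R_inner = 0.012/(0.775×3.37) = 0.004595 K/W
R_stud  = 0.14/(43.2×0.13×3.37) = 0.007397 K/W
R_cav   = 0.14/(0.0379×0.87×3.37) = 1.26 K/W
1/R_core = 1/R_stud + 1/R_cav → R_core = 0.007354 K/W
R_outer = 0.019/(0.644×3.37) = 0.008755 K/W
R_total = 0.0207 K/W
Q = ΔT/R_total = 25/0.0207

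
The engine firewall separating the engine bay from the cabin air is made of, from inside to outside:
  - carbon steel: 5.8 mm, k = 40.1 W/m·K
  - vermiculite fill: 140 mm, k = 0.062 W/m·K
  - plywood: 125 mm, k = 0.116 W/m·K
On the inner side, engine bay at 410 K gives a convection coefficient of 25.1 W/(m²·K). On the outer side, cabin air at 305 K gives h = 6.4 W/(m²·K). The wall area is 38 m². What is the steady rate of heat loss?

Thermal resistances in series:
R_inner film = 1/(h_i·A) = 1/(25.1×38) = 0.001048 K/W
R_carbon steel = L/(kA) = 0.0058/(40.1×38) = 3.806×10^-6 K/W
R_vermiculite fill = L/(kA) = 0.14/(0.062×38) = 0.05942 K/W
R_plywood = L/(kA) = 0.125/(0.116×38) = 0.02836 K/W
R_outer film = 1/(h_o·A) = 1/(6.4×38) = 0.004112 K/W
R_total = 0.09294 K/W
Q = ΔT / R_total = 105 / 0.09294

Q ≈ 1130 W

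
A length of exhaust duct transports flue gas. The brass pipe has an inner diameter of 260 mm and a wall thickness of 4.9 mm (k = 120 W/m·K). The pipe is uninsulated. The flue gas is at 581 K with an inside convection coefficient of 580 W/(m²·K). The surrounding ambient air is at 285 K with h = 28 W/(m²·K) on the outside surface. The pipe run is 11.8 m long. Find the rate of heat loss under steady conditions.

Q ≈ 78900 W

Cylindrical conduction, so R = ln(r₂/r₁)/(2πkL) per layer, in series:
R_inner film = 1/(h_i·2πr₁L) = 1/(580×2π×0.13×11.8) = 1.789×10^-4 K/W
R_brass pipe wall = ln(134.9/130)/(2π×120×11.8) = 4.159×10^-6 K/W
R_outer film = 1/(h_o·2πr_oL) = 1/(28×2π×0.1349×11.8) = 0.003571 K/W
R_total = 0.003754 K/W
Q = ΔT/R_total = 296/0.003754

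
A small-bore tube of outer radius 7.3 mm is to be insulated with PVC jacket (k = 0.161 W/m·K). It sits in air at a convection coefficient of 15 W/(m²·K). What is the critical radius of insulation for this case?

For a cylinder r_cr = k/h = 0.161/15
r_cr = 10.7 mm; since the bare radius (7.3 mm) is below r_cr, adding a thin layer of insulation will *increase* heat loss.

r_cr ≈ 10.7 mm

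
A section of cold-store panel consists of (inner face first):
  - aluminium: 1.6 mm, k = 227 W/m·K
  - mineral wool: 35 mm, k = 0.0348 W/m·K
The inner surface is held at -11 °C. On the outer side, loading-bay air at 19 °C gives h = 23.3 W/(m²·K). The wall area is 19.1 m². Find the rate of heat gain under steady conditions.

Thermal resistances in series:
R_aluminium = L/(kA) = 0.0016/(227×19.1) = 3.69×10^-7 K/W
R_mineral wool = L/(kA) = 0.035/(0.0348×19.1) = 0.05266 K/W
R_outer film = 1/(h_o·A) = 1/(23.3×19.1) = 0.002247 K/W
R_total = 0.0549 K/W
Q = ΔT / R_total = 30 / 0.0549

Q ≈ 546 W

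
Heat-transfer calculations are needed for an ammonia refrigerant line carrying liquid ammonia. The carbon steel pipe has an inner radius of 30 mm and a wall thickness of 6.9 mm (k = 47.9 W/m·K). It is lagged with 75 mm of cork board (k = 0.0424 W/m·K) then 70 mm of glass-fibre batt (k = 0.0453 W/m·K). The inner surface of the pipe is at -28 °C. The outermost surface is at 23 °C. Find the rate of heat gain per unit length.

q′ ≈ 8.69 W/m

Radial resistances (cylindrical: R_cond = ln(r_o/r_i)/(2πkL), R_conv = 1/(h·2πrL)):
R_carbon steel pipe wall = ln(36.9/30)/(2π×47.9×1) = 6.878×10^-4 K/W
R_cork board = ln(111.9/36.9)/(2π×0.0424×1) = 4.164 K/W
R_glass-fibre batt = ln(181.9/111.9)/(2π×0.0453×1) = 1.707 K/W
R_total = 5.872 K/W
Q = ΔT/R_total = 51/5.872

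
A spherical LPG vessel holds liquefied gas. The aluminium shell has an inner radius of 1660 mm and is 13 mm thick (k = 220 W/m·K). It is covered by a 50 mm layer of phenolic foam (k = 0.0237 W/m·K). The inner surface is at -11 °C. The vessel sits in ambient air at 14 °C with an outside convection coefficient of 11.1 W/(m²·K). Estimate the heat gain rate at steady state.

Q ≈ 412 W

Each spherical layer contributes R = (1/r_i − 1/r_o)/(4πk):
R_aluminium shell = (1/1.66 − 1/1.673)/(4π×220) = 1.693×10^-6 K/W
R_phenolic foam = (1/1.673 − 1/1.723)/(4π×0.0237) = 0.05824 K/W
R_outer film = 1/(h·4πr_o²) = 1/(11.1×4π×1.723²) = 0.002415 K/W
R_total = 0.06066 K/W
Q = ΔT/R_total = 25/0.06066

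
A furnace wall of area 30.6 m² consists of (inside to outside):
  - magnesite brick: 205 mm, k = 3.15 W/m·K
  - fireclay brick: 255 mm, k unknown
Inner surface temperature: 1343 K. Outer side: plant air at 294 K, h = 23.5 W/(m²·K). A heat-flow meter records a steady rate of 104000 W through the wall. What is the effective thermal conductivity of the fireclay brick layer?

Model the wall as resistances in series:
R_magnesite brick = L/(kA) = 0.205/(3.15×30.6) = 0.002127 K/W
R_outer film = 1/(h_o·A) = 1/(23.5×30.6) = 0.001391 K/W
Sum of known resistances R_other = 0.003517 K/W
Total R = ΔT/Q = 1049/104000 = 0.01009 K/W
R_fireclay brick = R_total − R_other = 0.006569 K/W
k = L/(R·A) = 0.255/(0.006569×30.6)

k ≈ 1.27 W/(m·K)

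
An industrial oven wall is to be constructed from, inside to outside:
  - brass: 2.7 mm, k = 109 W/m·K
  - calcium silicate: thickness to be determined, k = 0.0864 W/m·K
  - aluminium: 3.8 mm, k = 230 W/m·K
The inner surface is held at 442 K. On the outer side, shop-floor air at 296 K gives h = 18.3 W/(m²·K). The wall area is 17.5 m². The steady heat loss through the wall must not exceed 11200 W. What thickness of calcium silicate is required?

Using the resistance-network approach (series):
R_brass = L/(kA) = 0.0027/(109×17.5) = 1.415×10^-6 K/W
R_aluminium = L/(kA) = 0.0038/(230×17.5) = 9.441×10^-7 K/W
R_outer film = 1/(h_o·A) = 1/(18.3×17.5) = 0.003123 K/W
Sum of the known resistances R_other = 0.003125 K/W
Required total resistance R_tot = ΔT/Q_allow = 146/11200 = 0.01304 K/W
R_calcium silicate = R_tot − R_other = 0.009911 K/W
L = R·k·A = 0.009911×0.0864×17.5

L ≈ 15 mm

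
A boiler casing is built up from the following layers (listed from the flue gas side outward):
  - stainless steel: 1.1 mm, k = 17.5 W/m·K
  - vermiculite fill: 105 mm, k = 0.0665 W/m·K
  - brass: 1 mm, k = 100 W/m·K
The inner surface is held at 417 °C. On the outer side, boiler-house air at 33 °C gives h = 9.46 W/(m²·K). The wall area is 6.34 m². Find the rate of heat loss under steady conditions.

Thermal resistances in series:
R_stainless steel = L/(kA) = 0.0011/(17.5×6.34) = 9.914×10^-6 K/W
R_vermiculite fill = L/(kA) = 0.105/(0.0665×6.34) = 0.249 K/W
R_brass = L/(kA) = 0.001/(100×6.34) = 1.577×10^-6 K/W
R_outer film = 1/(h_o·A) = 1/(9.46×6.34) = 0.01667 K/W
R_total = 0.2657 K/W
Q = ΔT / R_total = 384 / 0.2657

Q ≈ 1450 W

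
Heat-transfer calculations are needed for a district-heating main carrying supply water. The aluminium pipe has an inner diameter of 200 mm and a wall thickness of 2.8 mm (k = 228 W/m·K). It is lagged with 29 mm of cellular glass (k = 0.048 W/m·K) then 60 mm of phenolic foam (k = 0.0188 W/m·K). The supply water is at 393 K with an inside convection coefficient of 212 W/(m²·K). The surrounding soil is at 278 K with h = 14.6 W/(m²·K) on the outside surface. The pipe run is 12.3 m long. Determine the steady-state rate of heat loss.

Q ≈ 348 W

For a radial system each layer contributes R = ln(r_out/r_in)/(2πkL); films add R = 1/(hA).
R_inner film = 1/(h_i·2πr₁L) = 1/(212×2π×0.1×12.3) = 6.104×10^-4 K/W
R_aluminium pipe wall = ln(102.8/100)/(2π×228×12.3) = 1.567×10^-6 K/W
R_cellular glass = ln(131.8/102.8)/(2π×0.048×12.3) = 0.06699 K/W
R_phenolic foam = ln(191.8/131.8)/(2π×0.0188×12.3) = 0.2582 K/W
R_outer film = 1/(h_o·2πr_oL) = 1/(14.6×2π×0.1918×12.3) = 0.004621 K/W
R_total = 0.3304 K/W
Q = ΔT/R_total = 115/0.3304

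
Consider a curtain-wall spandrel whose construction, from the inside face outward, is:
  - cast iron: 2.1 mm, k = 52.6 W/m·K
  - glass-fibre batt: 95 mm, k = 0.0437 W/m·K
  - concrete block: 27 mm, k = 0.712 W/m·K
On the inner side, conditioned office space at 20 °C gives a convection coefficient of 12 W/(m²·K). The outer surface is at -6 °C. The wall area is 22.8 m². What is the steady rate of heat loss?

Q ≈ 258 W

Series thermal resistances:
R_inner film = 1/(h_i·A) = 1/(12×22.8) = 0.003655 K/W
R_cast iron = L/(kA) = 0.0021/(52.6×22.8) = 1.751×10^-6 K/W
R_glass-fibre batt = L/(kA) = 0.095/(0.0437×22.8) = 0.09535 K/W
R_concrete block = L/(kA) = 0.027/(0.712×22.8) = 0.001663 K/W
R_total = 0.1007 K/W
Q = ΔT / R_total = 26 / 0.1007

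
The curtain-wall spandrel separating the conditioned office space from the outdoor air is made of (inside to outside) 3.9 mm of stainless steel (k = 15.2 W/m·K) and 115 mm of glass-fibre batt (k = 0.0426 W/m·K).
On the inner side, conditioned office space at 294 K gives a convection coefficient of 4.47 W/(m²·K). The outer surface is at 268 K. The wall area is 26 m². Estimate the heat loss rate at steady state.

Thermal resistances in series:
R_inner film = 1/(h_i·A) = 1/(4.47×26) = 0.008604 K/W
R_stainless steel = L/(kA) = 0.0039/(15.2×26) = 9.868×10^-6 K/W
R_glass-fibre batt = L/(kA) = 0.115/(0.0426×26) = 0.1038 K/W
R_total = 0.1124 K/W
Q = ΔT / R_total = 26 / 0.1124

Q ≈ 231 W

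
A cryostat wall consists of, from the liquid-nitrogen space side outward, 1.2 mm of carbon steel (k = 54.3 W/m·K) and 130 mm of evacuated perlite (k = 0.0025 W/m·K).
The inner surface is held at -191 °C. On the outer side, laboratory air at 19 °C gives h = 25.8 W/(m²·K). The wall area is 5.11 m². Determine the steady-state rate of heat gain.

Q ≈ 20.6 W

Thermal resistances in series:
R_carbon steel = L/(kA) = 0.0012/(54.3×5.11) = 4.325×10^-6 K/W
R_evacuated perlite = L/(kA) = 0.13/(0.0025×5.11) = 10.18 K/W
R_outer film = 1/(h_o·A) = 1/(25.8×5.11) = 0.007585 K/W
R_total = 10.18 K/W
Q = ΔT / R_total = 210 / 10.18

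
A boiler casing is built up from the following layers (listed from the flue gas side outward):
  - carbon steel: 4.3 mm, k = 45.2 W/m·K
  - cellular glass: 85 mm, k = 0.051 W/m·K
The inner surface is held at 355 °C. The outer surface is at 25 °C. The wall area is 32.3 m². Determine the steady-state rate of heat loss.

Q ≈ 6400 W

Model the wall as resistances in series:
R_carbon steel = L/(kA) = 0.0043/(45.2×32.3) = 2.945×10^-6 K/W
R_cellular glass = L/(kA) = 0.085/(0.051×32.3) = 0.0516 K/W
R_total = 0.0516 K/W
Q = ΔT / R_total = 330 / 0.0516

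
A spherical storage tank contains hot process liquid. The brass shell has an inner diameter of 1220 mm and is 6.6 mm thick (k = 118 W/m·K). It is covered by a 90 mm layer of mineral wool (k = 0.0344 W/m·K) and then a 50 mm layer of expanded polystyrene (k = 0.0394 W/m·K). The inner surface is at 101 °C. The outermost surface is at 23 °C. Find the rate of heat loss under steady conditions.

Q ≈ 117 W

Each spherical layer contributes R = (1/r_i − 1/r_o)/(4πk):
R_brass shell = (1/0.61 − 1/0.6166)/(4π×118) = 1.183×10^-5 K/W
R_mineral wool = (1/0.6166 − 1/0.7066)/(4π×0.0344) = 0.4779 K/W
R_expanded polystyrene = (1/0.7066 − 1/0.7566)/(4π×0.0394) = 0.1889 K/W
R_total = 0.6668 K/W
Q = ΔT/R_total = 78/0.6668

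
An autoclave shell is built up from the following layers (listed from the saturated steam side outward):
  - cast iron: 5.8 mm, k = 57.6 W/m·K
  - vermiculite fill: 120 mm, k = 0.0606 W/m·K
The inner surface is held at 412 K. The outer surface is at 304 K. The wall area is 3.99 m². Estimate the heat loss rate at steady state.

Q ≈ 218 W

Model the wall as resistances in series:
R_cast iron = L/(kA) = 0.0058/(57.6×3.99) = 2.524×10^-5 K/W
R_vermiculite fill = L/(kA) = 0.12/(0.0606×3.99) = 0.4963 K/W
R_total = 0.4963 K/W
Q = ΔT / R_total = 108 / 0.4963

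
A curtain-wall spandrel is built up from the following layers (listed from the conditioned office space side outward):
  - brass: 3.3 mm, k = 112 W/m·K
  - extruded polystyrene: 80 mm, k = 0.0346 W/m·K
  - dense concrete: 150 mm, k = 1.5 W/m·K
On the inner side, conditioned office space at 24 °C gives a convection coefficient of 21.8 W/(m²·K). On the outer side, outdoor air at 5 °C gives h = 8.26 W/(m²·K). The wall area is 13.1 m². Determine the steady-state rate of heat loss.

Q ≈ 96.5 W

Model the wall as resistances in series:
R_inner film = 1/(h_i·A) = 1/(21.8×13.1) = 0.003502 K/W
R_brass = L/(kA) = 0.0033/(112×13.1) = 2.249×10^-6 K/W
R_extruded polystyrene = L/(kA) = 0.08/(0.0346×13.1) = 0.1765 K/W
R_dense concrete = L/(kA) = 0.15/(1.5×13.1) = 0.007634 K/W
R_outer film = 1/(h_o·A) = 1/(8.26×13.1) = 0.009242 K/W
R_total = 0.1969 K/W
Q = ΔT / R_total = 19 / 0.1969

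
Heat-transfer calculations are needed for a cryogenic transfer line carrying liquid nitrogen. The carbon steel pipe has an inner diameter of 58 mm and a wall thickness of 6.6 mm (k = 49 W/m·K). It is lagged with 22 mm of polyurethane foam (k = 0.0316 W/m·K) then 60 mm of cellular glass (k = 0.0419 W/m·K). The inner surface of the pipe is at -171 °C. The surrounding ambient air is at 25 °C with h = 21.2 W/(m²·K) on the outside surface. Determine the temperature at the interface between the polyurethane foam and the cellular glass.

T ≈ -79.6 °C

Treating each annulus and film as a series resistance:
R_carbon steel pipe wall = ln(35.6/29)/(2π×49×1) = 6.66×10^-4 K/W
R_polyurethane foam = ln(57.6/35.6)/(2π×0.0316×1) = 2.423 K/W
R_cellular glass = ln(117.6/57.6)/(2π×0.0419×1) = 2.711 K/W
R_outer film = 1/(h_o·2πr_oL) = 1/(21.2×2π×0.1176×1) = 0.06384 K/W
R_total = 5.199 K/W
Q = ΔT/R_total = 196/5.199
Q = 37.7 W/m
T_interface = T_inner + Q·ΣR(inner→interface) = -171 + 37.7×2.424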